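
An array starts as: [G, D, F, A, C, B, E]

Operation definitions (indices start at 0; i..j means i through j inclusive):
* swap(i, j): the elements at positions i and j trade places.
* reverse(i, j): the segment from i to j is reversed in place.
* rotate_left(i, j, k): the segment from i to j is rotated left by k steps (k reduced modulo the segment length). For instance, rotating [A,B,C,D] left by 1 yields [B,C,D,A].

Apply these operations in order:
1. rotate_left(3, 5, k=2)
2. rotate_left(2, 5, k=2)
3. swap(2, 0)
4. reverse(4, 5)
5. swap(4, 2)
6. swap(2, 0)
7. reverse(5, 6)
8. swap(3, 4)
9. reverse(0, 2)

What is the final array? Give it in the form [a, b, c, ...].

Answer: [A, D, B, G, C, E, F]

Derivation:
After 1 (rotate_left(3, 5, k=2)): [G, D, F, B, A, C, E]
After 2 (rotate_left(2, 5, k=2)): [G, D, A, C, F, B, E]
After 3 (swap(2, 0)): [A, D, G, C, F, B, E]
After 4 (reverse(4, 5)): [A, D, G, C, B, F, E]
After 5 (swap(4, 2)): [A, D, B, C, G, F, E]
After 6 (swap(2, 0)): [B, D, A, C, G, F, E]
After 7 (reverse(5, 6)): [B, D, A, C, G, E, F]
After 8 (swap(3, 4)): [B, D, A, G, C, E, F]
After 9 (reverse(0, 2)): [A, D, B, G, C, E, F]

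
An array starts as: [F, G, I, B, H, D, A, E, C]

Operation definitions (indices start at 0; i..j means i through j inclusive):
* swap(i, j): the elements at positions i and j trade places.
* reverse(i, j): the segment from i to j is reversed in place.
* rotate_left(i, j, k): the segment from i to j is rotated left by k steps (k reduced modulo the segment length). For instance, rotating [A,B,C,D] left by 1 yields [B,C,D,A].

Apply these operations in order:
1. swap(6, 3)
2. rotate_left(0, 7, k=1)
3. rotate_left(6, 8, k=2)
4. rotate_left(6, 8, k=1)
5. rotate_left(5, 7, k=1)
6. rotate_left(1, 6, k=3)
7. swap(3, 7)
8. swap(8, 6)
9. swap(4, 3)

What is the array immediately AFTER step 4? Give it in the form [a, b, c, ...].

Answer: [G, I, A, H, D, B, E, F, C]

Derivation:
After 1 (swap(6, 3)): [F, G, I, A, H, D, B, E, C]
After 2 (rotate_left(0, 7, k=1)): [G, I, A, H, D, B, E, F, C]
After 3 (rotate_left(6, 8, k=2)): [G, I, A, H, D, B, C, E, F]
After 4 (rotate_left(6, 8, k=1)): [G, I, A, H, D, B, E, F, C]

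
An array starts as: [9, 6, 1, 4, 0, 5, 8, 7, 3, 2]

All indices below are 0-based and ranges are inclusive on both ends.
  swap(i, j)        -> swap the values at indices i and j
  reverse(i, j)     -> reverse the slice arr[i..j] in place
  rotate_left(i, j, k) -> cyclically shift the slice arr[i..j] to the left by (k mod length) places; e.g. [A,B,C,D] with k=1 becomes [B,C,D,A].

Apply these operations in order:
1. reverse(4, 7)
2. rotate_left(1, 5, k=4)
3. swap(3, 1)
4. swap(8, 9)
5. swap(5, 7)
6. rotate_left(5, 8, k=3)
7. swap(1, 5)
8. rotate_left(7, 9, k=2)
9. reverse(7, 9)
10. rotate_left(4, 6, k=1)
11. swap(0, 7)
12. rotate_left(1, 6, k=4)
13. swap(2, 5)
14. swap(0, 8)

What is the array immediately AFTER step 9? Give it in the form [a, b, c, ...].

Answer: [9, 2, 6, 8, 4, 1, 0, 7, 5, 3]

Derivation:
After 1 (reverse(4, 7)): [9, 6, 1, 4, 7, 8, 5, 0, 3, 2]
After 2 (rotate_left(1, 5, k=4)): [9, 8, 6, 1, 4, 7, 5, 0, 3, 2]
After 3 (swap(3, 1)): [9, 1, 6, 8, 4, 7, 5, 0, 3, 2]
After 4 (swap(8, 9)): [9, 1, 6, 8, 4, 7, 5, 0, 2, 3]
After 5 (swap(5, 7)): [9, 1, 6, 8, 4, 0, 5, 7, 2, 3]
After 6 (rotate_left(5, 8, k=3)): [9, 1, 6, 8, 4, 2, 0, 5, 7, 3]
After 7 (swap(1, 5)): [9, 2, 6, 8, 4, 1, 0, 5, 7, 3]
After 8 (rotate_left(7, 9, k=2)): [9, 2, 6, 8, 4, 1, 0, 3, 5, 7]
After 9 (reverse(7, 9)): [9, 2, 6, 8, 4, 1, 0, 7, 5, 3]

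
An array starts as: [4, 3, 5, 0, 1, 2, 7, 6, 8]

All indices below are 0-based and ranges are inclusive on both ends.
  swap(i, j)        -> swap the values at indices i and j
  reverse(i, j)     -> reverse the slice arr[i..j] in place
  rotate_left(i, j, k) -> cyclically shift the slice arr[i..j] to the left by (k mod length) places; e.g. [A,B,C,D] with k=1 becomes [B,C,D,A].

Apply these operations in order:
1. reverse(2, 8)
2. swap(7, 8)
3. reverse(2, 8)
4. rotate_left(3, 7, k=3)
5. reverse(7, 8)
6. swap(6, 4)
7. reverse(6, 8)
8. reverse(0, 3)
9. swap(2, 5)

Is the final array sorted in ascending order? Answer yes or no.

Answer: no

Derivation:
After 1 (reverse(2, 8)): [4, 3, 8, 6, 7, 2, 1, 0, 5]
After 2 (swap(7, 8)): [4, 3, 8, 6, 7, 2, 1, 5, 0]
After 3 (reverse(2, 8)): [4, 3, 0, 5, 1, 2, 7, 6, 8]
After 4 (rotate_left(3, 7, k=3)): [4, 3, 0, 7, 6, 5, 1, 2, 8]
After 5 (reverse(7, 8)): [4, 3, 0, 7, 6, 5, 1, 8, 2]
After 6 (swap(6, 4)): [4, 3, 0, 7, 1, 5, 6, 8, 2]
After 7 (reverse(6, 8)): [4, 3, 0, 7, 1, 5, 2, 8, 6]
After 8 (reverse(0, 3)): [7, 0, 3, 4, 1, 5, 2, 8, 6]
After 9 (swap(2, 5)): [7, 0, 5, 4, 1, 3, 2, 8, 6]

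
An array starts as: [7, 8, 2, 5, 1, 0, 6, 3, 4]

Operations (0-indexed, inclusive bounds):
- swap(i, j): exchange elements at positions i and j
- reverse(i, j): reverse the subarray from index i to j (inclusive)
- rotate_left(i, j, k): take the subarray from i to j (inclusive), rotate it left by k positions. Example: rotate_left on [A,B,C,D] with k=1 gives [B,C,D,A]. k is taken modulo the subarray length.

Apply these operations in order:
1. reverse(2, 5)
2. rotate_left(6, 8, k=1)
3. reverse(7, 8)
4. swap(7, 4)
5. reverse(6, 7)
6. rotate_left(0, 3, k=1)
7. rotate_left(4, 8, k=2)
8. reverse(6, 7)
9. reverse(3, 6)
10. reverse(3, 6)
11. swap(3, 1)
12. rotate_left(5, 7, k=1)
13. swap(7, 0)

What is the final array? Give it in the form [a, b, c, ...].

After 1 (reverse(2, 5)): [7, 8, 0, 1, 5, 2, 6, 3, 4]
After 2 (rotate_left(6, 8, k=1)): [7, 8, 0, 1, 5, 2, 3, 4, 6]
After 3 (reverse(7, 8)): [7, 8, 0, 1, 5, 2, 3, 6, 4]
After 4 (swap(7, 4)): [7, 8, 0, 1, 6, 2, 3, 5, 4]
After 5 (reverse(6, 7)): [7, 8, 0, 1, 6, 2, 5, 3, 4]
After 6 (rotate_left(0, 3, k=1)): [8, 0, 1, 7, 6, 2, 5, 3, 4]
After 7 (rotate_left(4, 8, k=2)): [8, 0, 1, 7, 5, 3, 4, 6, 2]
After 8 (reverse(6, 7)): [8, 0, 1, 7, 5, 3, 6, 4, 2]
After 9 (reverse(3, 6)): [8, 0, 1, 6, 3, 5, 7, 4, 2]
After 10 (reverse(3, 6)): [8, 0, 1, 7, 5, 3, 6, 4, 2]
After 11 (swap(3, 1)): [8, 7, 1, 0, 5, 3, 6, 4, 2]
After 12 (rotate_left(5, 7, k=1)): [8, 7, 1, 0, 5, 6, 4, 3, 2]
After 13 (swap(7, 0)): [3, 7, 1, 0, 5, 6, 4, 8, 2]

Answer: [3, 7, 1, 0, 5, 6, 4, 8, 2]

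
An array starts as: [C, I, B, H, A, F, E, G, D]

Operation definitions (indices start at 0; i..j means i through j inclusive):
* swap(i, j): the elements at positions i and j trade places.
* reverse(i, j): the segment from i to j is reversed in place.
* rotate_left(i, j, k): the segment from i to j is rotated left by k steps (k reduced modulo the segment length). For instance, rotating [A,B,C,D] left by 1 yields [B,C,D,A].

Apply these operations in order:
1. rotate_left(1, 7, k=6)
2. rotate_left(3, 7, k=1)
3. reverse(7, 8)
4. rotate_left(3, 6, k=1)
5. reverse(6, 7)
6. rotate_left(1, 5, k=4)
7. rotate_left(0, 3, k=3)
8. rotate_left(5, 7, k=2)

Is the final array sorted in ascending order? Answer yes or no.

Answer: no

Derivation:
After 1 (rotate_left(1, 7, k=6)): [C, G, I, B, H, A, F, E, D]
After 2 (rotate_left(3, 7, k=1)): [C, G, I, H, A, F, E, B, D]
After 3 (reverse(7, 8)): [C, G, I, H, A, F, E, D, B]
After 4 (rotate_left(3, 6, k=1)): [C, G, I, A, F, E, H, D, B]
After 5 (reverse(6, 7)): [C, G, I, A, F, E, D, H, B]
After 6 (rotate_left(1, 5, k=4)): [C, E, G, I, A, F, D, H, B]
After 7 (rotate_left(0, 3, k=3)): [I, C, E, G, A, F, D, H, B]
After 8 (rotate_left(5, 7, k=2)): [I, C, E, G, A, H, F, D, B]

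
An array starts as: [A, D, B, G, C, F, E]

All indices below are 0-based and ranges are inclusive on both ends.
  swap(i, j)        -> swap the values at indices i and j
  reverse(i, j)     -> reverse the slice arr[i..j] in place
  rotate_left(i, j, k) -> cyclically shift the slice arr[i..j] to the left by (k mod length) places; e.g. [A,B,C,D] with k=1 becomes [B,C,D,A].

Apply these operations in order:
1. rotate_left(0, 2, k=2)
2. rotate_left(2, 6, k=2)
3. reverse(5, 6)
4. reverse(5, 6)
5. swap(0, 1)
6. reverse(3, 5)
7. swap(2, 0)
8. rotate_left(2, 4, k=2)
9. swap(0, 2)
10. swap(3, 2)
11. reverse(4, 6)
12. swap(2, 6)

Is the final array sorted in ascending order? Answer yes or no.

Answer: no

Derivation:
After 1 (rotate_left(0, 2, k=2)): [B, A, D, G, C, F, E]
After 2 (rotate_left(2, 6, k=2)): [B, A, C, F, E, D, G]
After 3 (reverse(5, 6)): [B, A, C, F, E, G, D]
After 4 (reverse(5, 6)): [B, A, C, F, E, D, G]
After 5 (swap(0, 1)): [A, B, C, F, E, D, G]
After 6 (reverse(3, 5)): [A, B, C, D, E, F, G]
After 7 (swap(2, 0)): [C, B, A, D, E, F, G]
After 8 (rotate_left(2, 4, k=2)): [C, B, E, A, D, F, G]
After 9 (swap(0, 2)): [E, B, C, A, D, F, G]
After 10 (swap(3, 2)): [E, B, A, C, D, F, G]
After 11 (reverse(4, 6)): [E, B, A, C, G, F, D]
After 12 (swap(2, 6)): [E, B, D, C, G, F, A]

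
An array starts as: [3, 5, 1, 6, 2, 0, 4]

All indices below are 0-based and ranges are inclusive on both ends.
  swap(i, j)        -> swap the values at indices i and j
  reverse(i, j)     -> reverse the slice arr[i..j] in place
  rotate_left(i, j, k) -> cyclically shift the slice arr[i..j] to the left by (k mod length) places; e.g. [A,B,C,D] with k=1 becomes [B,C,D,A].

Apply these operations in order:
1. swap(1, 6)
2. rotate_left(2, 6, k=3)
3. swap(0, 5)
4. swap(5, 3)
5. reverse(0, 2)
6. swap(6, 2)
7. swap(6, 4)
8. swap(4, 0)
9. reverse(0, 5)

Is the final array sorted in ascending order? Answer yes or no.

Answer: no

Derivation:
After 1 (swap(1, 6)): [3, 4, 1, 6, 2, 0, 5]
After 2 (rotate_left(2, 6, k=3)): [3, 4, 0, 5, 1, 6, 2]
After 3 (swap(0, 5)): [6, 4, 0, 5, 1, 3, 2]
After 4 (swap(5, 3)): [6, 4, 0, 3, 1, 5, 2]
After 5 (reverse(0, 2)): [0, 4, 6, 3, 1, 5, 2]
After 6 (swap(6, 2)): [0, 4, 2, 3, 1, 5, 6]
After 7 (swap(6, 4)): [0, 4, 2, 3, 6, 5, 1]
After 8 (swap(4, 0)): [6, 4, 2, 3, 0, 5, 1]
After 9 (reverse(0, 5)): [5, 0, 3, 2, 4, 6, 1]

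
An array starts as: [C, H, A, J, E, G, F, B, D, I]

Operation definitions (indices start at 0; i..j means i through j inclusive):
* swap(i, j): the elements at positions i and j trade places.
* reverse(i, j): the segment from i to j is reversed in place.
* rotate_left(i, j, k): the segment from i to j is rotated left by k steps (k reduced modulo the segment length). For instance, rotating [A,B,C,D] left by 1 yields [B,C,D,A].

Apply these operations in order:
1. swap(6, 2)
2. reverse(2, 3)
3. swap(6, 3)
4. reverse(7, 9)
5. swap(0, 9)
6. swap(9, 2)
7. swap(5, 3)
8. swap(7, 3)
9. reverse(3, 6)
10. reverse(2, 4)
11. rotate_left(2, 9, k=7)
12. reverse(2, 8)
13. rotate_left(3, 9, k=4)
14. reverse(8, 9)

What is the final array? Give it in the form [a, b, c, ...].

After 1 (swap(6, 2)): [C, H, F, J, E, G, A, B, D, I]
After 2 (reverse(2, 3)): [C, H, J, F, E, G, A, B, D, I]
After 3 (swap(6, 3)): [C, H, J, A, E, G, F, B, D, I]
After 4 (reverse(7, 9)): [C, H, J, A, E, G, F, I, D, B]
After 5 (swap(0, 9)): [B, H, J, A, E, G, F, I, D, C]
After 6 (swap(9, 2)): [B, H, C, A, E, G, F, I, D, J]
After 7 (swap(5, 3)): [B, H, C, G, E, A, F, I, D, J]
After 8 (swap(7, 3)): [B, H, C, I, E, A, F, G, D, J]
After 9 (reverse(3, 6)): [B, H, C, F, A, E, I, G, D, J]
After 10 (reverse(2, 4)): [B, H, A, F, C, E, I, G, D, J]
After 11 (rotate_left(2, 9, k=7)): [B, H, J, A, F, C, E, I, G, D]
After 12 (reverse(2, 8)): [B, H, G, I, E, C, F, A, J, D]
After 13 (rotate_left(3, 9, k=4)): [B, H, G, A, J, D, I, E, C, F]
After 14 (reverse(8, 9)): [B, H, G, A, J, D, I, E, F, C]

Answer: [B, H, G, A, J, D, I, E, F, C]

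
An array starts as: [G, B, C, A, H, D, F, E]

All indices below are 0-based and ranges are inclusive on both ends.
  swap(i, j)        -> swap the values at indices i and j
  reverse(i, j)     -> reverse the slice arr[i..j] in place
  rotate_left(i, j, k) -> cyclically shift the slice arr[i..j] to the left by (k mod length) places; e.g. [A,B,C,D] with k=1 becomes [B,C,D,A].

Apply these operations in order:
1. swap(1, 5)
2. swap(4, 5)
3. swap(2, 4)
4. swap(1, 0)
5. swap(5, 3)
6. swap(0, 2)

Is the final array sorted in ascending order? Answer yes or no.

Answer: no

Derivation:
After 1 (swap(1, 5)): [G, D, C, A, H, B, F, E]
After 2 (swap(4, 5)): [G, D, C, A, B, H, F, E]
After 3 (swap(2, 4)): [G, D, B, A, C, H, F, E]
After 4 (swap(1, 0)): [D, G, B, A, C, H, F, E]
After 5 (swap(5, 3)): [D, G, B, H, C, A, F, E]
After 6 (swap(0, 2)): [B, G, D, H, C, A, F, E]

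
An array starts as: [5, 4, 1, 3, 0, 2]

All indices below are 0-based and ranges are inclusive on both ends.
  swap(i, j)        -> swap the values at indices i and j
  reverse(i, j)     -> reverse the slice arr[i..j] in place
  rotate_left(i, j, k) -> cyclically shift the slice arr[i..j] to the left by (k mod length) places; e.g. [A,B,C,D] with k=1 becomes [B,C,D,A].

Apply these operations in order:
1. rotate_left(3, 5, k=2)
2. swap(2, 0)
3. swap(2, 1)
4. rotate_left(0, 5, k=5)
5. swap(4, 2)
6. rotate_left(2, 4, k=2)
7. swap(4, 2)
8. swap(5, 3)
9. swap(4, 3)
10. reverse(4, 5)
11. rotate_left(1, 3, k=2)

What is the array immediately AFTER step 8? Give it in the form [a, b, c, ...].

After 1 (rotate_left(3, 5, k=2)): [5, 4, 1, 2, 3, 0]
After 2 (swap(2, 0)): [1, 4, 5, 2, 3, 0]
After 3 (swap(2, 1)): [1, 5, 4, 2, 3, 0]
After 4 (rotate_left(0, 5, k=5)): [0, 1, 5, 4, 2, 3]
After 5 (swap(4, 2)): [0, 1, 2, 4, 5, 3]
After 6 (rotate_left(2, 4, k=2)): [0, 1, 5, 2, 4, 3]
After 7 (swap(4, 2)): [0, 1, 4, 2, 5, 3]
After 8 (swap(5, 3)): [0, 1, 4, 3, 5, 2]

Answer: [0, 1, 4, 3, 5, 2]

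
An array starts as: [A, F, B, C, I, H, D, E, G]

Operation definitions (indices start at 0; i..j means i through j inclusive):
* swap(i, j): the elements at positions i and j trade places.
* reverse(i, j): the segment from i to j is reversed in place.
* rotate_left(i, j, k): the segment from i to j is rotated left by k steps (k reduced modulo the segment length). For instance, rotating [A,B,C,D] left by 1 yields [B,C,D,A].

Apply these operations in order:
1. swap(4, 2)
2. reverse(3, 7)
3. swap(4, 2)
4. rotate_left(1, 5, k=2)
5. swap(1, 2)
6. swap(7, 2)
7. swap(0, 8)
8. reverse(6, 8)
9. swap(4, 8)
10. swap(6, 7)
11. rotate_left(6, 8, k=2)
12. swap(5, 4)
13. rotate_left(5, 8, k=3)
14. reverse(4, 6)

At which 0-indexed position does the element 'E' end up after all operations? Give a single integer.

Answer: 8

Derivation:
After 1 (swap(4, 2)): [A, F, I, C, B, H, D, E, G]
After 2 (reverse(3, 7)): [A, F, I, E, D, H, B, C, G]
After 3 (swap(4, 2)): [A, F, D, E, I, H, B, C, G]
After 4 (rotate_left(1, 5, k=2)): [A, E, I, H, F, D, B, C, G]
After 5 (swap(1, 2)): [A, I, E, H, F, D, B, C, G]
After 6 (swap(7, 2)): [A, I, C, H, F, D, B, E, G]
After 7 (swap(0, 8)): [G, I, C, H, F, D, B, E, A]
After 8 (reverse(6, 8)): [G, I, C, H, F, D, A, E, B]
After 9 (swap(4, 8)): [G, I, C, H, B, D, A, E, F]
After 10 (swap(6, 7)): [G, I, C, H, B, D, E, A, F]
After 11 (rotate_left(6, 8, k=2)): [G, I, C, H, B, D, F, E, A]
After 12 (swap(5, 4)): [G, I, C, H, D, B, F, E, A]
After 13 (rotate_left(5, 8, k=3)): [G, I, C, H, D, A, B, F, E]
After 14 (reverse(4, 6)): [G, I, C, H, B, A, D, F, E]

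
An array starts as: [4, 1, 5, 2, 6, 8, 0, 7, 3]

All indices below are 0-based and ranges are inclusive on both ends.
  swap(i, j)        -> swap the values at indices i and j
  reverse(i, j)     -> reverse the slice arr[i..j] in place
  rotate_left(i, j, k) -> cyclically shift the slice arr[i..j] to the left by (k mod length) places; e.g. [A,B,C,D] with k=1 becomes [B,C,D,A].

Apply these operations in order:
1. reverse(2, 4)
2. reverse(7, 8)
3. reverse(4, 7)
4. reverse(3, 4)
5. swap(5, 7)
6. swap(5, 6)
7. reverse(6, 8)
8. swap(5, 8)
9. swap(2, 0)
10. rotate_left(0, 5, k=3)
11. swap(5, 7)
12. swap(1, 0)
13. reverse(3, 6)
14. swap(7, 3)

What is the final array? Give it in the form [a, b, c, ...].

After 1 (reverse(2, 4)): [4, 1, 6, 2, 5, 8, 0, 7, 3]
After 2 (reverse(7, 8)): [4, 1, 6, 2, 5, 8, 0, 3, 7]
After 3 (reverse(4, 7)): [4, 1, 6, 2, 3, 0, 8, 5, 7]
After 4 (reverse(3, 4)): [4, 1, 6, 3, 2, 0, 8, 5, 7]
After 5 (swap(5, 7)): [4, 1, 6, 3, 2, 5, 8, 0, 7]
After 6 (swap(5, 6)): [4, 1, 6, 3, 2, 8, 5, 0, 7]
After 7 (reverse(6, 8)): [4, 1, 6, 3, 2, 8, 7, 0, 5]
After 8 (swap(5, 8)): [4, 1, 6, 3, 2, 5, 7, 0, 8]
After 9 (swap(2, 0)): [6, 1, 4, 3, 2, 5, 7, 0, 8]
After 10 (rotate_left(0, 5, k=3)): [3, 2, 5, 6, 1, 4, 7, 0, 8]
After 11 (swap(5, 7)): [3, 2, 5, 6, 1, 0, 7, 4, 8]
After 12 (swap(1, 0)): [2, 3, 5, 6, 1, 0, 7, 4, 8]
After 13 (reverse(3, 6)): [2, 3, 5, 7, 0, 1, 6, 4, 8]
After 14 (swap(7, 3)): [2, 3, 5, 4, 0, 1, 6, 7, 8]

Answer: [2, 3, 5, 4, 0, 1, 6, 7, 8]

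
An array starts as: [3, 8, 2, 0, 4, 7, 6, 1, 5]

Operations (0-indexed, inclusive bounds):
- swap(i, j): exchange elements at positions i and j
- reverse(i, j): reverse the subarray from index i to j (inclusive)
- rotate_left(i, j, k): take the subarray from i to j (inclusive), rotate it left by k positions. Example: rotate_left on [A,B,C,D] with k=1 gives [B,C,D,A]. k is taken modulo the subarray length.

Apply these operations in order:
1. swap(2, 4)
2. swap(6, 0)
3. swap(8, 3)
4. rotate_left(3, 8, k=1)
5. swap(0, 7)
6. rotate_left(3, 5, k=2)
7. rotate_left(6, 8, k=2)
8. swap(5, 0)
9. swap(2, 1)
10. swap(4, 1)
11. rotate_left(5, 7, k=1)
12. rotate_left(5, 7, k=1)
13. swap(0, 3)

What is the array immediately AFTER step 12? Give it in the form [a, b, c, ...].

Answer: [7, 2, 8, 3, 4, 1, 0, 5, 6]

Derivation:
After 1 (swap(2, 4)): [3, 8, 4, 0, 2, 7, 6, 1, 5]
After 2 (swap(6, 0)): [6, 8, 4, 0, 2, 7, 3, 1, 5]
After 3 (swap(8, 3)): [6, 8, 4, 5, 2, 7, 3, 1, 0]
After 4 (rotate_left(3, 8, k=1)): [6, 8, 4, 2, 7, 3, 1, 0, 5]
After 5 (swap(0, 7)): [0, 8, 4, 2, 7, 3, 1, 6, 5]
After 6 (rotate_left(3, 5, k=2)): [0, 8, 4, 3, 2, 7, 1, 6, 5]
After 7 (rotate_left(6, 8, k=2)): [0, 8, 4, 3, 2, 7, 5, 1, 6]
After 8 (swap(5, 0)): [7, 8, 4, 3, 2, 0, 5, 1, 6]
After 9 (swap(2, 1)): [7, 4, 8, 3, 2, 0, 5, 1, 6]
After 10 (swap(4, 1)): [7, 2, 8, 3, 4, 0, 5, 1, 6]
After 11 (rotate_left(5, 7, k=1)): [7, 2, 8, 3, 4, 5, 1, 0, 6]
After 12 (rotate_left(5, 7, k=1)): [7, 2, 8, 3, 4, 1, 0, 5, 6]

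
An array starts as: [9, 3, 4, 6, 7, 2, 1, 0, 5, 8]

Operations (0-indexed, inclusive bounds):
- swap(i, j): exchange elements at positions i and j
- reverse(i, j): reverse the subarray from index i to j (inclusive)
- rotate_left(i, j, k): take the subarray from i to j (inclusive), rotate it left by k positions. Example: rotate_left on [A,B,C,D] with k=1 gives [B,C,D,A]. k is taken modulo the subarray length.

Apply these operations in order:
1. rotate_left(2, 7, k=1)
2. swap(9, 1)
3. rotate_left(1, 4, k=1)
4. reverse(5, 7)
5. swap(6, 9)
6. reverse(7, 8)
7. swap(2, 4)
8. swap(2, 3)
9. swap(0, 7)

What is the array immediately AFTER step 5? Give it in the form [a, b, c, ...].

Answer: [9, 6, 7, 2, 8, 4, 3, 1, 5, 0]

Derivation:
After 1 (rotate_left(2, 7, k=1)): [9, 3, 6, 7, 2, 1, 0, 4, 5, 8]
After 2 (swap(9, 1)): [9, 8, 6, 7, 2, 1, 0, 4, 5, 3]
After 3 (rotate_left(1, 4, k=1)): [9, 6, 7, 2, 8, 1, 0, 4, 5, 3]
After 4 (reverse(5, 7)): [9, 6, 7, 2, 8, 4, 0, 1, 5, 3]
After 5 (swap(6, 9)): [9, 6, 7, 2, 8, 4, 3, 1, 5, 0]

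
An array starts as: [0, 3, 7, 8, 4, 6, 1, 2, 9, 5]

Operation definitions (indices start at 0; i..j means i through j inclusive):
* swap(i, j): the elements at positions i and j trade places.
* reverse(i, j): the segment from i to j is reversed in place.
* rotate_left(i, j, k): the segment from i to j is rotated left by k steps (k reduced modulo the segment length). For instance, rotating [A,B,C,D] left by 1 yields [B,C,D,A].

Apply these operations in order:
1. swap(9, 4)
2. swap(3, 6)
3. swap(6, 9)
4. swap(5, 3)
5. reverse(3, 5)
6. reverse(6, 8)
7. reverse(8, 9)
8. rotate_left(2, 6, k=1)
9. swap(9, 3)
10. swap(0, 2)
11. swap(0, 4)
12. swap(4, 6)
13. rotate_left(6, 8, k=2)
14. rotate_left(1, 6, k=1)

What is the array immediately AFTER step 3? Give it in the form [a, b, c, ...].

After 1 (swap(9, 4)): [0, 3, 7, 8, 5, 6, 1, 2, 9, 4]
After 2 (swap(3, 6)): [0, 3, 7, 1, 5, 6, 8, 2, 9, 4]
After 3 (swap(6, 9)): [0, 3, 7, 1, 5, 6, 4, 2, 9, 8]

Answer: [0, 3, 7, 1, 5, 6, 4, 2, 9, 8]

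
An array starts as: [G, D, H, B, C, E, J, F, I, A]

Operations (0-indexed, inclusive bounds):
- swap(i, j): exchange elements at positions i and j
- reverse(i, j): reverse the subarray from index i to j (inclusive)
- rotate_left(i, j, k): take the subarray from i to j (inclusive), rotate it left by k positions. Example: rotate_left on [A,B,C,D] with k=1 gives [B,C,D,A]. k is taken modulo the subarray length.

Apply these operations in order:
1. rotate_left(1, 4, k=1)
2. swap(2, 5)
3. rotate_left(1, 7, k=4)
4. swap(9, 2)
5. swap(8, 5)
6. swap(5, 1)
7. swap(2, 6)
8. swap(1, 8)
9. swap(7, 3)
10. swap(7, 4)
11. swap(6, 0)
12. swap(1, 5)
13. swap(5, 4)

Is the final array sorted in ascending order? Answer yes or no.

After 1 (rotate_left(1, 4, k=1)): [G, H, B, C, D, E, J, F, I, A]
After 2 (swap(2, 5)): [G, H, E, C, D, B, J, F, I, A]
After 3 (rotate_left(1, 7, k=4)): [G, B, J, F, H, E, C, D, I, A]
After 4 (swap(9, 2)): [G, B, A, F, H, E, C, D, I, J]
After 5 (swap(8, 5)): [G, B, A, F, H, I, C, D, E, J]
After 6 (swap(5, 1)): [G, I, A, F, H, B, C, D, E, J]
After 7 (swap(2, 6)): [G, I, C, F, H, B, A, D, E, J]
After 8 (swap(1, 8)): [G, E, C, F, H, B, A, D, I, J]
After 9 (swap(7, 3)): [G, E, C, D, H, B, A, F, I, J]
After 10 (swap(7, 4)): [G, E, C, D, F, B, A, H, I, J]
After 11 (swap(6, 0)): [A, E, C, D, F, B, G, H, I, J]
After 12 (swap(1, 5)): [A, B, C, D, F, E, G, H, I, J]
After 13 (swap(5, 4)): [A, B, C, D, E, F, G, H, I, J]

Answer: yes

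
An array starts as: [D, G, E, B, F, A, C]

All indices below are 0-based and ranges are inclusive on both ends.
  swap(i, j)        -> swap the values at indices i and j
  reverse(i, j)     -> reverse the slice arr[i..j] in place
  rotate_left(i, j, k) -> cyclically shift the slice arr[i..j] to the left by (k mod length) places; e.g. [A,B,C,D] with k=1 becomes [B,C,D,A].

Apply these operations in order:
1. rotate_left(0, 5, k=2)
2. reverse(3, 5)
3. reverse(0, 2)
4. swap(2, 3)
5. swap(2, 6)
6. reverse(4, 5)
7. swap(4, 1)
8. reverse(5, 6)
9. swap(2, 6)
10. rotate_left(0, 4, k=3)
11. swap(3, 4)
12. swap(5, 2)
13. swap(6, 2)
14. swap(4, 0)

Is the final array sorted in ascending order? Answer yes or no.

Answer: yes

Derivation:
After 1 (rotate_left(0, 5, k=2)): [E, B, F, A, D, G, C]
After 2 (reverse(3, 5)): [E, B, F, G, D, A, C]
After 3 (reverse(0, 2)): [F, B, E, G, D, A, C]
After 4 (swap(2, 3)): [F, B, G, E, D, A, C]
After 5 (swap(2, 6)): [F, B, C, E, D, A, G]
After 6 (reverse(4, 5)): [F, B, C, E, A, D, G]
After 7 (swap(4, 1)): [F, A, C, E, B, D, G]
After 8 (reverse(5, 6)): [F, A, C, E, B, G, D]
After 9 (swap(2, 6)): [F, A, D, E, B, G, C]
After 10 (rotate_left(0, 4, k=3)): [E, B, F, A, D, G, C]
After 11 (swap(3, 4)): [E, B, F, D, A, G, C]
After 12 (swap(5, 2)): [E, B, G, D, A, F, C]
After 13 (swap(6, 2)): [E, B, C, D, A, F, G]
After 14 (swap(4, 0)): [A, B, C, D, E, F, G]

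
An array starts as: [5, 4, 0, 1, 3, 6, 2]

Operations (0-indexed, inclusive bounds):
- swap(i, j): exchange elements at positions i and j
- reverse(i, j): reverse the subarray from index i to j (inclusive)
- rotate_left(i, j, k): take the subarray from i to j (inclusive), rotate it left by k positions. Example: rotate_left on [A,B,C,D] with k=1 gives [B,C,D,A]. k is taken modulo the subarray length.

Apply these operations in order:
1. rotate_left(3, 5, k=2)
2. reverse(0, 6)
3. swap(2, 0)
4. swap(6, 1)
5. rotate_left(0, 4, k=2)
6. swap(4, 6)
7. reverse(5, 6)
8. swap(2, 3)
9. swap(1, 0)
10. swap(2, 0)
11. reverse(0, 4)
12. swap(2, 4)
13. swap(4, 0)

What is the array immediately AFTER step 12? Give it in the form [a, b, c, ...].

After 1 (rotate_left(3, 5, k=2)): [5, 4, 0, 6, 1, 3, 2]
After 2 (reverse(0, 6)): [2, 3, 1, 6, 0, 4, 5]
After 3 (swap(2, 0)): [1, 3, 2, 6, 0, 4, 5]
After 4 (swap(6, 1)): [1, 5, 2, 6, 0, 4, 3]
After 5 (rotate_left(0, 4, k=2)): [2, 6, 0, 1, 5, 4, 3]
After 6 (swap(4, 6)): [2, 6, 0, 1, 3, 4, 5]
After 7 (reverse(5, 6)): [2, 6, 0, 1, 3, 5, 4]
After 8 (swap(2, 3)): [2, 6, 1, 0, 3, 5, 4]
After 9 (swap(1, 0)): [6, 2, 1, 0, 3, 5, 4]
After 10 (swap(2, 0)): [1, 2, 6, 0, 3, 5, 4]
After 11 (reverse(0, 4)): [3, 0, 6, 2, 1, 5, 4]
After 12 (swap(2, 4)): [3, 0, 1, 2, 6, 5, 4]

Answer: [3, 0, 1, 2, 6, 5, 4]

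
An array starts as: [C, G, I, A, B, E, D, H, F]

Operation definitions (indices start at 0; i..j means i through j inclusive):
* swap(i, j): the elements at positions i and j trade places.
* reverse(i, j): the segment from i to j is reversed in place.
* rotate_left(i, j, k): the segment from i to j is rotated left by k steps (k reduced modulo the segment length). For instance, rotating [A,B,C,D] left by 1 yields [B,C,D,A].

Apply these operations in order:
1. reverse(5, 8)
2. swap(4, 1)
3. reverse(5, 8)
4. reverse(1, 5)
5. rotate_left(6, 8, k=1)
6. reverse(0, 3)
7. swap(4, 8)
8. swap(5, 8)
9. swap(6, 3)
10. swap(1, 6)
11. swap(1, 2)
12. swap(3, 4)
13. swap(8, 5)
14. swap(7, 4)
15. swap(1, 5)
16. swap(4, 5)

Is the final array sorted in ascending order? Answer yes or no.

Answer: yes

Derivation:
After 1 (reverse(5, 8)): [C, G, I, A, B, F, H, D, E]
After 2 (swap(4, 1)): [C, B, I, A, G, F, H, D, E]
After 3 (reverse(5, 8)): [C, B, I, A, G, E, D, H, F]
After 4 (reverse(1, 5)): [C, E, G, A, I, B, D, H, F]
After 5 (rotate_left(6, 8, k=1)): [C, E, G, A, I, B, H, F, D]
After 6 (reverse(0, 3)): [A, G, E, C, I, B, H, F, D]
After 7 (swap(4, 8)): [A, G, E, C, D, B, H, F, I]
After 8 (swap(5, 8)): [A, G, E, C, D, I, H, F, B]
After 9 (swap(6, 3)): [A, G, E, H, D, I, C, F, B]
After 10 (swap(1, 6)): [A, C, E, H, D, I, G, F, B]
After 11 (swap(1, 2)): [A, E, C, H, D, I, G, F, B]
After 12 (swap(3, 4)): [A, E, C, D, H, I, G, F, B]
After 13 (swap(8, 5)): [A, E, C, D, H, B, G, F, I]
After 14 (swap(7, 4)): [A, E, C, D, F, B, G, H, I]
After 15 (swap(1, 5)): [A, B, C, D, F, E, G, H, I]
After 16 (swap(4, 5)): [A, B, C, D, E, F, G, H, I]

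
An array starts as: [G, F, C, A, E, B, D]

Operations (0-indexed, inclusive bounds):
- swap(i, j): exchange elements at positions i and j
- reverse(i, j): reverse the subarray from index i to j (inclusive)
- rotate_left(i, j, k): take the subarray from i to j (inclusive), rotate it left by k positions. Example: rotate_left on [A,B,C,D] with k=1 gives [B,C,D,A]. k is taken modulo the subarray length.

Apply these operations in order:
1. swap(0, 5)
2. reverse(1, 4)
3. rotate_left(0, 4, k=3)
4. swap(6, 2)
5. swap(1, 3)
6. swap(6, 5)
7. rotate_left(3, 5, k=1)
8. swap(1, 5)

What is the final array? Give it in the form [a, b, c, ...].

After 1 (swap(0, 5)): [B, F, C, A, E, G, D]
After 2 (reverse(1, 4)): [B, E, A, C, F, G, D]
After 3 (rotate_left(0, 4, k=3)): [C, F, B, E, A, G, D]
After 4 (swap(6, 2)): [C, F, D, E, A, G, B]
After 5 (swap(1, 3)): [C, E, D, F, A, G, B]
After 6 (swap(6, 5)): [C, E, D, F, A, B, G]
After 7 (rotate_left(3, 5, k=1)): [C, E, D, A, B, F, G]
After 8 (swap(1, 5)): [C, F, D, A, B, E, G]

Answer: [C, F, D, A, B, E, G]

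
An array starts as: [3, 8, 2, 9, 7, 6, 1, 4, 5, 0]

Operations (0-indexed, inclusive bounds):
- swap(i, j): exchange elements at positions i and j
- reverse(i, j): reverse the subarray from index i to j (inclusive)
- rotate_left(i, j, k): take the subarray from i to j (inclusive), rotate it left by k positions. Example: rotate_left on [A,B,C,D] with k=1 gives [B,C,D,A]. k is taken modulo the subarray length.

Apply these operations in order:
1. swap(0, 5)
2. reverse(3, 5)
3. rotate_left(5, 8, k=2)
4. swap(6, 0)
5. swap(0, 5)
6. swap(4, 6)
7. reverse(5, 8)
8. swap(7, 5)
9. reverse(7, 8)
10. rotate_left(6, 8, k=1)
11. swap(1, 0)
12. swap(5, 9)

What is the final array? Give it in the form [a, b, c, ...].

After 1 (swap(0, 5)): [6, 8, 2, 9, 7, 3, 1, 4, 5, 0]
After 2 (reverse(3, 5)): [6, 8, 2, 3, 7, 9, 1, 4, 5, 0]
After 3 (rotate_left(5, 8, k=2)): [6, 8, 2, 3, 7, 4, 5, 9, 1, 0]
After 4 (swap(6, 0)): [5, 8, 2, 3, 7, 4, 6, 9, 1, 0]
After 5 (swap(0, 5)): [4, 8, 2, 3, 7, 5, 6, 9, 1, 0]
After 6 (swap(4, 6)): [4, 8, 2, 3, 6, 5, 7, 9, 1, 0]
After 7 (reverse(5, 8)): [4, 8, 2, 3, 6, 1, 9, 7, 5, 0]
After 8 (swap(7, 5)): [4, 8, 2, 3, 6, 7, 9, 1, 5, 0]
After 9 (reverse(7, 8)): [4, 8, 2, 3, 6, 7, 9, 5, 1, 0]
After 10 (rotate_left(6, 8, k=1)): [4, 8, 2, 3, 6, 7, 5, 1, 9, 0]
After 11 (swap(1, 0)): [8, 4, 2, 3, 6, 7, 5, 1, 9, 0]
After 12 (swap(5, 9)): [8, 4, 2, 3, 6, 0, 5, 1, 9, 7]

Answer: [8, 4, 2, 3, 6, 0, 5, 1, 9, 7]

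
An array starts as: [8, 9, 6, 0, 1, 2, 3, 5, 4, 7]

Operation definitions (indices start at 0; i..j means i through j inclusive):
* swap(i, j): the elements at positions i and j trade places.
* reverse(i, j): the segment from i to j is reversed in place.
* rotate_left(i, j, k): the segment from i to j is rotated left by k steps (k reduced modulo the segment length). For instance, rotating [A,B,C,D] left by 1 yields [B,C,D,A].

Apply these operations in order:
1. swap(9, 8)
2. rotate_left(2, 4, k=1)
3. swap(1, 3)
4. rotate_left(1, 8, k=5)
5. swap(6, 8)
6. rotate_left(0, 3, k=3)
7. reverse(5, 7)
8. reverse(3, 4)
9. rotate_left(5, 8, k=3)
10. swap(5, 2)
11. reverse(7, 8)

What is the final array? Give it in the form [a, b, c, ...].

Answer: [7, 8, 9, 1, 5, 3, 6, 0, 2, 4]

Derivation:
After 1 (swap(9, 8)): [8, 9, 6, 0, 1, 2, 3, 5, 7, 4]
After 2 (rotate_left(2, 4, k=1)): [8, 9, 0, 1, 6, 2, 3, 5, 7, 4]
After 3 (swap(1, 3)): [8, 1, 0, 9, 6, 2, 3, 5, 7, 4]
After 4 (rotate_left(1, 8, k=5)): [8, 3, 5, 7, 1, 0, 9, 6, 2, 4]
After 5 (swap(6, 8)): [8, 3, 5, 7, 1, 0, 2, 6, 9, 4]
After 6 (rotate_left(0, 3, k=3)): [7, 8, 3, 5, 1, 0, 2, 6, 9, 4]
After 7 (reverse(5, 7)): [7, 8, 3, 5, 1, 6, 2, 0, 9, 4]
After 8 (reverse(3, 4)): [7, 8, 3, 1, 5, 6, 2, 0, 9, 4]
After 9 (rotate_left(5, 8, k=3)): [7, 8, 3, 1, 5, 9, 6, 2, 0, 4]
After 10 (swap(5, 2)): [7, 8, 9, 1, 5, 3, 6, 2, 0, 4]
After 11 (reverse(7, 8)): [7, 8, 9, 1, 5, 3, 6, 0, 2, 4]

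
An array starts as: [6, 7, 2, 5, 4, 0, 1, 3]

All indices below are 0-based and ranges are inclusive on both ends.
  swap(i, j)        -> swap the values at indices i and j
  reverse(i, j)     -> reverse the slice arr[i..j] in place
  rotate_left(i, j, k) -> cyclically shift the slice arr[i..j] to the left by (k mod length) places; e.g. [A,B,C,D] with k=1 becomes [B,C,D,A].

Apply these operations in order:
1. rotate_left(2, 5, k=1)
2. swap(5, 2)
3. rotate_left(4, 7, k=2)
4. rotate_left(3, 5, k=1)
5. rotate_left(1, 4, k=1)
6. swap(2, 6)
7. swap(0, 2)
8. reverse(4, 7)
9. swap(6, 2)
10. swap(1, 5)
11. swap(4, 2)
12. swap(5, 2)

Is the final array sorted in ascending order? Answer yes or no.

After 1 (rotate_left(2, 5, k=1)): [6, 7, 5, 4, 0, 2, 1, 3]
After 2 (swap(5, 2)): [6, 7, 2, 4, 0, 5, 1, 3]
After 3 (rotate_left(4, 7, k=2)): [6, 7, 2, 4, 1, 3, 0, 5]
After 4 (rotate_left(3, 5, k=1)): [6, 7, 2, 1, 3, 4, 0, 5]
After 5 (rotate_left(1, 4, k=1)): [6, 2, 1, 3, 7, 4, 0, 5]
After 6 (swap(2, 6)): [6, 2, 0, 3, 7, 4, 1, 5]
After 7 (swap(0, 2)): [0, 2, 6, 3, 7, 4, 1, 5]
After 8 (reverse(4, 7)): [0, 2, 6, 3, 5, 1, 4, 7]
After 9 (swap(6, 2)): [0, 2, 4, 3, 5, 1, 6, 7]
After 10 (swap(1, 5)): [0, 1, 4, 3, 5, 2, 6, 7]
After 11 (swap(4, 2)): [0, 1, 5, 3, 4, 2, 6, 7]
After 12 (swap(5, 2)): [0, 1, 2, 3, 4, 5, 6, 7]

Answer: yes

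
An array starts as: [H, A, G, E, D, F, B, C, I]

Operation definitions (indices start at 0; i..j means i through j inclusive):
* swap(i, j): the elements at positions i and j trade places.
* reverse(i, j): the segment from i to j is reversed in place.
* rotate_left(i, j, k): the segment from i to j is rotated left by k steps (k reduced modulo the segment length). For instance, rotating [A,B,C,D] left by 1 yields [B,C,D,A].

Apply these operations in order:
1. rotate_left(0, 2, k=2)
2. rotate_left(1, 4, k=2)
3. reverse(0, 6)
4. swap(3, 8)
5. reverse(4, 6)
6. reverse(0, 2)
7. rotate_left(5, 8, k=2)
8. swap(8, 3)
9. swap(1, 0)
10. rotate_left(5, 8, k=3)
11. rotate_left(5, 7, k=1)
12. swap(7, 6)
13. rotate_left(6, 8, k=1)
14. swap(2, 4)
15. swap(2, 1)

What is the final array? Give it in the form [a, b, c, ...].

Answer: [F, G, A, D, B, C, H, E, I]

Derivation:
After 1 (rotate_left(0, 2, k=2)): [G, H, A, E, D, F, B, C, I]
After 2 (rotate_left(1, 4, k=2)): [G, E, D, H, A, F, B, C, I]
After 3 (reverse(0, 6)): [B, F, A, H, D, E, G, C, I]
After 4 (swap(3, 8)): [B, F, A, I, D, E, G, C, H]
After 5 (reverse(4, 6)): [B, F, A, I, G, E, D, C, H]
After 6 (reverse(0, 2)): [A, F, B, I, G, E, D, C, H]
After 7 (rotate_left(5, 8, k=2)): [A, F, B, I, G, C, H, E, D]
After 8 (swap(8, 3)): [A, F, B, D, G, C, H, E, I]
After 9 (swap(1, 0)): [F, A, B, D, G, C, H, E, I]
After 10 (rotate_left(5, 8, k=3)): [F, A, B, D, G, I, C, H, E]
After 11 (rotate_left(5, 7, k=1)): [F, A, B, D, G, C, H, I, E]
After 12 (swap(7, 6)): [F, A, B, D, G, C, I, H, E]
After 13 (rotate_left(6, 8, k=1)): [F, A, B, D, G, C, H, E, I]
After 14 (swap(2, 4)): [F, A, G, D, B, C, H, E, I]
After 15 (swap(2, 1)): [F, G, A, D, B, C, H, E, I]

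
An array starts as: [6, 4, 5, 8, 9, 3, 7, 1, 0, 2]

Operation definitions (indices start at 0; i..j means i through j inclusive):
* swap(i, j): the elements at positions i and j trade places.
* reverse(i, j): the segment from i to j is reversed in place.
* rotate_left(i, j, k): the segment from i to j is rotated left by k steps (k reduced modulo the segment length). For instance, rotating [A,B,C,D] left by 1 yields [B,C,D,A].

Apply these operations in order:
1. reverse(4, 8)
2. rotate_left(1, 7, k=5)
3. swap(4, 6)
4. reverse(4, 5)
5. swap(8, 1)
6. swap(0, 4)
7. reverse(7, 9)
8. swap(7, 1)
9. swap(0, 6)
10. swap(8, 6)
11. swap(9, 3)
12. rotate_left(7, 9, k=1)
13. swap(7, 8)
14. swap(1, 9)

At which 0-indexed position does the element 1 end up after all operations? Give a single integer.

After 1 (reverse(4, 8)): [6, 4, 5, 8, 0, 1, 7, 3, 9, 2]
After 2 (rotate_left(1, 7, k=5)): [6, 7, 3, 4, 5, 8, 0, 1, 9, 2]
After 3 (swap(4, 6)): [6, 7, 3, 4, 0, 8, 5, 1, 9, 2]
After 4 (reverse(4, 5)): [6, 7, 3, 4, 8, 0, 5, 1, 9, 2]
After 5 (swap(8, 1)): [6, 9, 3, 4, 8, 0, 5, 1, 7, 2]
After 6 (swap(0, 4)): [8, 9, 3, 4, 6, 0, 5, 1, 7, 2]
After 7 (reverse(7, 9)): [8, 9, 3, 4, 6, 0, 5, 2, 7, 1]
After 8 (swap(7, 1)): [8, 2, 3, 4, 6, 0, 5, 9, 7, 1]
After 9 (swap(0, 6)): [5, 2, 3, 4, 6, 0, 8, 9, 7, 1]
After 10 (swap(8, 6)): [5, 2, 3, 4, 6, 0, 7, 9, 8, 1]
After 11 (swap(9, 3)): [5, 2, 3, 1, 6, 0, 7, 9, 8, 4]
After 12 (rotate_left(7, 9, k=1)): [5, 2, 3, 1, 6, 0, 7, 8, 4, 9]
After 13 (swap(7, 8)): [5, 2, 3, 1, 6, 0, 7, 4, 8, 9]
After 14 (swap(1, 9)): [5, 9, 3, 1, 6, 0, 7, 4, 8, 2]

Answer: 3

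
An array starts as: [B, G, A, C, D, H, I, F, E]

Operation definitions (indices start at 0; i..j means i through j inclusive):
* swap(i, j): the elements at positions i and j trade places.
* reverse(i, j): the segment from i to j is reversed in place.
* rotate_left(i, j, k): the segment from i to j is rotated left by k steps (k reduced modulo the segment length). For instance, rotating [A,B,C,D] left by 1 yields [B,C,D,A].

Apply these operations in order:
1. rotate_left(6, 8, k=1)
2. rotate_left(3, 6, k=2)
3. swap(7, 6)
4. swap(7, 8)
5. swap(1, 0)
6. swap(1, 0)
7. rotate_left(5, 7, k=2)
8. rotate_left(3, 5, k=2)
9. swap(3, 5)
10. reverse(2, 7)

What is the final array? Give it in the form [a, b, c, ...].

After 1 (rotate_left(6, 8, k=1)): [B, G, A, C, D, H, F, E, I]
After 2 (rotate_left(3, 6, k=2)): [B, G, A, H, F, C, D, E, I]
After 3 (swap(7, 6)): [B, G, A, H, F, C, E, D, I]
After 4 (swap(7, 8)): [B, G, A, H, F, C, E, I, D]
After 5 (swap(1, 0)): [G, B, A, H, F, C, E, I, D]
After 6 (swap(1, 0)): [B, G, A, H, F, C, E, I, D]
After 7 (rotate_left(5, 7, k=2)): [B, G, A, H, F, I, C, E, D]
After 8 (rotate_left(3, 5, k=2)): [B, G, A, I, H, F, C, E, D]
After 9 (swap(3, 5)): [B, G, A, F, H, I, C, E, D]
After 10 (reverse(2, 7)): [B, G, E, C, I, H, F, A, D]

Answer: [B, G, E, C, I, H, F, A, D]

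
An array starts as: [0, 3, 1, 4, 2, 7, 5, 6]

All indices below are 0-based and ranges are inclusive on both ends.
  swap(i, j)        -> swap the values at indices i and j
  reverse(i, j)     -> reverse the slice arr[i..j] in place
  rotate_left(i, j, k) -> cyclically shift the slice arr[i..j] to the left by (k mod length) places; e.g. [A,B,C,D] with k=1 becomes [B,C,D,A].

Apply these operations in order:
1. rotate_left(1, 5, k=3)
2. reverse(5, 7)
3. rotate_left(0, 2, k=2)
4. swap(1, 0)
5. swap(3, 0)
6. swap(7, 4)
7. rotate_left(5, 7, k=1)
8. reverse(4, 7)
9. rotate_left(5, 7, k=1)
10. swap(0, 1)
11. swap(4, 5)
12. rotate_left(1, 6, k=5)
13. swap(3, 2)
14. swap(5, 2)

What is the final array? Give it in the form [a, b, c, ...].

Answer: [7, 4, 5, 3, 0, 2, 6, 1]

Derivation:
After 1 (rotate_left(1, 5, k=3)): [0, 2, 7, 3, 1, 4, 5, 6]
After 2 (reverse(5, 7)): [0, 2, 7, 3, 1, 6, 5, 4]
After 3 (rotate_left(0, 2, k=2)): [7, 0, 2, 3, 1, 6, 5, 4]
After 4 (swap(1, 0)): [0, 7, 2, 3, 1, 6, 5, 4]
After 5 (swap(3, 0)): [3, 7, 2, 0, 1, 6, 5, 4]
After 6 (swap(7, 4)): [3, 7, 2, 0, 4, 6, 5, 1]
After 7 (rotate_left(5, 7, k=1)): [3, 7, 2, 0, 4, 5, 1, 6]
After 8 (reverse(4, 7)): [3, 7, 2, 0, 6, 1, 5, 4]
After 9 (rotate_left(5, 7, k=1)): [3, 7, 2, 0, 6, 5, 4, 1]
After 10 (swap(0, 1)): [7, 3, 2, 0, 6, 5, 4, 1]
After 11 (swap(4, 5)): [7, 3, 2, 0, 5, 6, 4, 1]
After 12 (rotate_left(1, 6, k=5)): [7, 4, 3, 2, 0, 5, 6, 1]
After 13 (swap(3, 2)): [7, 4, 2, 3, 0, 5, 6, 1]
After 14 (swap(5, 2)): [7, 4, 5, 3, 0, 2, 6, 1]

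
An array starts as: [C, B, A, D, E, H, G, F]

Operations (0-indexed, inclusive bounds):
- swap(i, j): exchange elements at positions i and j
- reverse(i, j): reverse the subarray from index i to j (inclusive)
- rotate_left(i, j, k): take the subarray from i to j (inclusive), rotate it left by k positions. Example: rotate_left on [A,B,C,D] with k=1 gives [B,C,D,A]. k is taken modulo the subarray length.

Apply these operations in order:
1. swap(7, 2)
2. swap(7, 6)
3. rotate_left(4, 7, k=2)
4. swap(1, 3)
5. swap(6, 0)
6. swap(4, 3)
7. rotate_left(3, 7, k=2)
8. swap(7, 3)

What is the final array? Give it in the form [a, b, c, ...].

Answer: [E, D, F, B, C, H, A, G]

Derivation:
After 1 (swap(7, 2)): [C, B, F, D, E, H, G, A]
After 2 (swap(7, 6)): [C, B, F, D, E, H, A, G]
After 3 (rotate_left(4, 7, k=2)): [C, B, F, D, A, G, E, H]
After 4 (swap(1, 3)): [C, D, F, B, A, G, E, H]
After 5 (swap(6, 0)): [E, D, F, B, A, G, C, H]
After 6 (swap(4, 3)): [E, D, F, A, B, G, C, H]
After 7 (rotate_left(3, 7, k=2)): [E, D, F, G, C, H, A, B]
After 8 (swap(7, 3)): [E, D, F, B, C, H, A, G]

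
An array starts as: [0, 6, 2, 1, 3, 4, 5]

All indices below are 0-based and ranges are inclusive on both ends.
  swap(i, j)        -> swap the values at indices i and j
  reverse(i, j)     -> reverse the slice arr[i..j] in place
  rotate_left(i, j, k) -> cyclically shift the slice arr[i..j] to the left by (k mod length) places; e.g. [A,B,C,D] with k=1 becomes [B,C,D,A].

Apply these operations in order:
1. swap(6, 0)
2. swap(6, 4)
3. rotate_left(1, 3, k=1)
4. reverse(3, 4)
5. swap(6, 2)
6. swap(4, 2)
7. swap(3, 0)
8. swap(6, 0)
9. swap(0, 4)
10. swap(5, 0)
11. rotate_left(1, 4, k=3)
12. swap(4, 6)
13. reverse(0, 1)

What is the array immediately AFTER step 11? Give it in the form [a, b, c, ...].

Answer: [4, 1, 2, 6, 5, 3, 0]

Derivation:
After 1 (swap(6, 0)): [5, 6, 2, 1, 3, 4, 0]
After 2 (swap(6, 4)): [5, 6, 2, 1, 0, 4, 3]
After 3 (rotate_left(1, 3, k=1)): [5, 2, 1, 6, 0, 4, 3]
After 4 (reverse(3, 4)): [5, 2, 1, 0, 6, 4, 3]
After 5 (swap(6, 2)): [5, 2, 3, 0, 6, 4, 1]
After 6 (swap(4, 2)): [5, 2, 6, 0, 3, 4, 1]
After 7 (swap(3, 0)): [0, 2, 6, 5, 3, 4, 1]
After 8 (swap(6, 0)): [1, 2, 6, 5, 3, 4, 0]
After 9 (swap(0, 4)): [3, 2, 6, 5, 1, 4, 0]
After 10 (swap(5, 0)): [4, 2, 6, 5, 1, 3, 0]
After 11 (rotate_left(1, 4, k=3)): [4, 1, 2, 6, 5, 3, 0]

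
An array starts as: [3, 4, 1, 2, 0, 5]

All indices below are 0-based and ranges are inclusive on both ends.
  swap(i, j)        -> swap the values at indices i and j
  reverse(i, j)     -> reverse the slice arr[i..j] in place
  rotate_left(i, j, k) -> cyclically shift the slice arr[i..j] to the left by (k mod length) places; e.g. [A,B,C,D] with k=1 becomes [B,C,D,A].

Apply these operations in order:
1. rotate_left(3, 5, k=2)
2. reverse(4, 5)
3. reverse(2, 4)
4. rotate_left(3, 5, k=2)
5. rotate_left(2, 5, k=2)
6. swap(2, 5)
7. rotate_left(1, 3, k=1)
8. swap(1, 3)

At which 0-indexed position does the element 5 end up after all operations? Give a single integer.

After 1 (rotate_left(3, 5, k=2)): [3, 4, 1, 5, 2, 0]
After 2 (reverse(4, 5)): [3, 4, 1, 5, 0, 2]
After 3 (reverse(2, 4)): [3, 4, 0, 5, 1, 2]
After 4 (rotate_left(3, 5, k=2)): [3, 4, 0, 2, 5, 1]
After 5 (rotate_left(2, 5, k=2)): [3, 4, 5, 1, 0, 2]
After 6 (swap(2, 5)): [3, 4, 2, 1, 0, 5]
After 7 (rotate_left(1, 3, k=1)): [3, 2, 1, 4, 0, 5]
After 8 (swap(1, 3)): [3, 4, 1, 2, 0, 5]

Answer: 5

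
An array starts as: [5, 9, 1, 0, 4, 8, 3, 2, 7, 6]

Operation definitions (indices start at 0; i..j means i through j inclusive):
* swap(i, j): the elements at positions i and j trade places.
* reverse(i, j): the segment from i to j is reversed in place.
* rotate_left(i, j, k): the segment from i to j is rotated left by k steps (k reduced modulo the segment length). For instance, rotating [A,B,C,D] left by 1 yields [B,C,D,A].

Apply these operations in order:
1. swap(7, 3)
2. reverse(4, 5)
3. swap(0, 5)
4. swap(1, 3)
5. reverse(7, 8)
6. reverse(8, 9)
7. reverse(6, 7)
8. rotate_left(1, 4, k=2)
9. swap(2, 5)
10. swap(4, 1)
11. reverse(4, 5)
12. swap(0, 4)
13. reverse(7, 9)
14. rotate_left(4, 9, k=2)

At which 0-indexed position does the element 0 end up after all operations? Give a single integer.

After 1 (swap(7, 3)): [5, 9, 1, 2, 4, 8, 3, 0, 7, 6]
After 2 (reverse(4, 5)): [5, 9, 1, 2, 8, 4, 3, 0, 7, 6]
After 3 (swap(0, 5)): [4, 9, 1, 2, 8, 5, 3, 0, 7, 6]
After 4 (swap(1, 3)): [4, 2, 1, 9, 8, 5, 3, 0, 7, 6]
After 5 (reverse(7, 8)): [4, 2, 1, 9, 8, 5, 3, 7, 0, 6]
After 6 (reverse(8, 9)): [4, 2, 1, 9, 8, 5, 3, 7, 6, 0]
After 7 (reverse(6, 7)): [4, 2, 1, 9, 8, 5, 7, 3, 6, 0]
After 8 (rotate_left(1, 4, k=2)): [4, 9, 8, 2, 1, 5, 7, 3, 6, 0]
After 9 (swap(2, 5)): [4, 9, 5, 2, 1, 8, 7, 3, 6, 0]
After 10 (swap(4, 1)): [4, 1, 5, 2, 9, 8, 7, 3, 6, 0]
After 11 (reverse(4, 5)): [4, 1, 5, 2, 8, 9, 7, 3, 6, 0]
After 12 (swap(0, 4)): [8, 1, 5, 2, 4, 9, 7, 3, 6, 0]
After 13 (reverse(7, 9)): [8, 1, 5, 2, 4, 9, 7, 0, 6, 3]
After 14 (rotate_left(4, 9, k=2)): [8, 1, 5, 2, 7, 0, 6, 3, 4, 9]

Answer: 5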